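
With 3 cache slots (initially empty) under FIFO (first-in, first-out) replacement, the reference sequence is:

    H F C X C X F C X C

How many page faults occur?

4

H: fault, frames (H)
F: fault, frames (H F)
C: fault, frames (H F C)
X: fault, evict H, frames (F C X)
C: hit
X: hit
F: hit
C: hit
X: hit
C: hit
Page faults: 4.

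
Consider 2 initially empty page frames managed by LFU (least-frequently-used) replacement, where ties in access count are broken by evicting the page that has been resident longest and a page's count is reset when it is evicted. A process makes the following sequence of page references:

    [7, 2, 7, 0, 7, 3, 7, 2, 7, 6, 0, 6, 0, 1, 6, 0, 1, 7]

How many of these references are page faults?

13

7: fault, frames {7}
2: fault, frames {7,2}
7: hit
0: fault, evict 2, frames {7,0}
7: hit
3: fault, evict 0, frames {7,3}
7: hit
2: fault, evict 3, frames {7,2}
7: hit
6: fault, evict 2, frames {7,6}
0: fault, evict 6, frames {7,0}
6: fault, evict 0, frames {7,6}
0: fault, evict 6, frames {7,0}
1: fault, evict 0, frames {7,1}
6: fault, evict 1, frames {7,6}
0: fault, evict 6, frames {7,0}
1: fault, evict 0, frames {7,1}
7: hit
Page faults: 13.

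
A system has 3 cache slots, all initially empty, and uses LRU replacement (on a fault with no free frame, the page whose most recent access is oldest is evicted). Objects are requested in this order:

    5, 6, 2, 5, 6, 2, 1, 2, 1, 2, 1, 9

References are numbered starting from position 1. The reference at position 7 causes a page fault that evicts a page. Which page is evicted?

pos 1: 5: miss, frames (5)
pos 2: 6: miss, frames (5 6)
pos 3: 2: miss, frames (5 6 2)
pos 4: 5: hit
pos 5: 6: hit
pos 6: 2: hit
pos 7: 1: miss, evict 5, frames (6 2 1)
At position 7, page 5 is evicted.

5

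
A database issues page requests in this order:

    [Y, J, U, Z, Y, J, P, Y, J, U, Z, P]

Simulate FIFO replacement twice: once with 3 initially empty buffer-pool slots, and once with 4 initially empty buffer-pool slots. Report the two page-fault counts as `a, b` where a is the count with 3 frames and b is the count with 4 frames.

9, 10

3 frames: F F F F F F F . . F F . → 9 faults.
4 frames: F F F F . . F F F F F F → 10 faults.
10 > 9: adding a frame increased faults — Belady's anomaly.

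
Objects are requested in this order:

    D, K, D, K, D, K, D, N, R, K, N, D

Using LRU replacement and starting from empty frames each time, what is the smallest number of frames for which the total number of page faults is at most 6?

3

f=1: 12 faults
f=2: 7 faults
f=3: 6 faults
f=4: 4 faults
Smallest f with faults ≤ 6 is 3.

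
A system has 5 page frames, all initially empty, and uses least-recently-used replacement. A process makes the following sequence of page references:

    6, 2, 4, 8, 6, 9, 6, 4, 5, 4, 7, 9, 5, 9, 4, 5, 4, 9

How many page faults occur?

7

6: fault, frames [6]
2: fault, frames [6, 2]
4: fault, frames [6, 2, 4]
8: fault, frames [6, 2, 4, 8]
6: hit
9: fault, frames [2, 4, 8, 6, 9]
6: hit
4: hit
5: fault, evict 2, frames [8, 9, 6, 4, 5]
4: hit
7: fault, evict 8, frames [9, 6, 5, 4, 7]
9: hit
5: hit
9: hit
4: hit
5: hit
4: hit
9: hit
Page faults: 7.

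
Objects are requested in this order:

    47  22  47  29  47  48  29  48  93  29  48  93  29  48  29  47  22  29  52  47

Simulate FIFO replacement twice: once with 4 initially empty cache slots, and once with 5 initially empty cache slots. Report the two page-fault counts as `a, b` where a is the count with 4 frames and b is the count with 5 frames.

9, 7

4 frames: F F . F . F . . F . . . . . . F F F F . → 9 faults.
5 frames: F F . F . F . . F . . . . . . . . . F F → 7 faults.
7 < 9: adding a frame reduced faults, as is typical.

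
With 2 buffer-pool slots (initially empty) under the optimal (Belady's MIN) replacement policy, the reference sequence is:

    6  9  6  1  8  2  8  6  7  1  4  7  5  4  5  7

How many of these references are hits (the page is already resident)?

5

6 -> miss, frames (6)
9 -> miss, frames (6 9)
6 -> hit
1 -> miss, evict 9, frames (6 1)
8 -> miss, evict 1, frames (6 8)
2 -> miss, evict 6, frames (8 2)
8 -> hit
6 -> miss, evict 2, frames (8 6)
7 -> miss, evict 6, frames (8 7)
1 -> miss, evict 8, frames (7 1)
4 -> miss, evict 1, frames (7 4)
7 -> hit
5 -> miss, evict 7, frames (4 5)
4 -> hit
5 -> hit
7 -> miss, evict 5, frames (4 7)
Hits: 5.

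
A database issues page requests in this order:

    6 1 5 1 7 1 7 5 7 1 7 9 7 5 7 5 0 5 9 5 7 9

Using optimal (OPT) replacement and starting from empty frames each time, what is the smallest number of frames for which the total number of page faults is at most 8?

f=1: 22 faults
f=2: 11 faults
f=3: 7 faults
f=4: 6 faults
f=5: 6 faults
f=6: 6 faults
Smallest f with faults ≤ 8 is 3.

3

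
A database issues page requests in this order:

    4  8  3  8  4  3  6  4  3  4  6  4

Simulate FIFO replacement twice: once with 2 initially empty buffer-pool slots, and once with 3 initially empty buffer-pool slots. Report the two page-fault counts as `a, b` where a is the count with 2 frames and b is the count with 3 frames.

8, 5

2 frames: F F F . F . F . F F F . → 8 faults.
3 frames: F F F . . . F F . . . . → 5 faults.
5 < 8: adding a frame reduced faults, as is typical.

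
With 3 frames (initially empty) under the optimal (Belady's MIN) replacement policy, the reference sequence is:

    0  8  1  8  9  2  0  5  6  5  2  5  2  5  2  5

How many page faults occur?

7

0 -> fault, frames {0}
8 -> fault, frames {0,8}
1 -> fault, frames {0,8,1}
8 -> hit
9 -> fault, evict 1, frames {0,8,9}
2 -> fault, evict 9, frames {0,8,2}
0 -> hit
5 -> fault, evict 8, frames {0,2,5}
6 -> fault, evict 0, frames {2,5,6}
5 -> hit
2 -> hit
5 -> hit
2 -> hit
5 -> hit
2 -> hit
5 -> hit
Page faults: 7.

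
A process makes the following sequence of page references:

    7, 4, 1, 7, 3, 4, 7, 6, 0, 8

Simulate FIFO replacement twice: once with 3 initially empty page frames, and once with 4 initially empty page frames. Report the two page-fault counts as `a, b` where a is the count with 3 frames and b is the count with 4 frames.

3 frames: F F F . F . F F F F → 8 faults.
4 frames: F F F . F . . F F F → 7 faults.
7 < 8: adding a frame reduced faults, as is typical.

8, 7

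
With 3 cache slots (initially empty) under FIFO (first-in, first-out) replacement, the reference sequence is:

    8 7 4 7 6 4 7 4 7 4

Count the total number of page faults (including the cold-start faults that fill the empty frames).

8 -> fault, frames [8]
7 -> fault, frames [8, 7]
4 -> fault, frames [8, 7, 4]
7 -> hit
6 -> fault, evict 8, frames [7, 4, 6]
4 -> hit
7 -> hit
4 -> hit
7 -> hit
4 -> hit
Page faults: 4.

4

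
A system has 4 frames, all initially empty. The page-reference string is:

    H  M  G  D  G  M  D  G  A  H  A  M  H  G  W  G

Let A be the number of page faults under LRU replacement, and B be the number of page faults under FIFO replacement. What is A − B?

Under LRU: F F F F . . . . F F . F . . F . → 8 faults.
Under FIFO: F F F F . . . . F F . F . F F . → 9 faults.
A − B = 8 − 9 = -1.

-1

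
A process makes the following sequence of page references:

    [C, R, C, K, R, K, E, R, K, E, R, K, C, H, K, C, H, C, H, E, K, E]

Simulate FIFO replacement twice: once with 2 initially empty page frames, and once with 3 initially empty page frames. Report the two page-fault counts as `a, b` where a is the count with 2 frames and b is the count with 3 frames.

16, 8

2 frames: F F . F . . F F F F F F F F F F F . . F F . → 16 faults.
3 frames: F F . F . . F . . . . . F F F . . . . F . . → 8 faults.
8 < 16: adding a frame reduced faults, as is typical.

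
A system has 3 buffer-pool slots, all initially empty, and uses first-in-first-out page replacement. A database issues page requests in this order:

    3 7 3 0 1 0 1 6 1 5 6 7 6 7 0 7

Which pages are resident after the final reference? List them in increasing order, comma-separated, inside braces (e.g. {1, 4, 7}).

{0, 5, 7}

3: miss, frames {3}
7: miss, frames {3,7}
3: hit
0: miss, frames {3,7,0}
1: miss, evict 3, frames {7,0,1}
0: hit
1: hit
6: miss, evict 7, frames {0,1,6}
1: hit
5: miss, evict 0, frames {1,6,5}
6: hit
7: miss, evict 1, frames {6,5,7}
6: hit
7: hit
0: miss, evict 6, frames {5,7,0}
7: hit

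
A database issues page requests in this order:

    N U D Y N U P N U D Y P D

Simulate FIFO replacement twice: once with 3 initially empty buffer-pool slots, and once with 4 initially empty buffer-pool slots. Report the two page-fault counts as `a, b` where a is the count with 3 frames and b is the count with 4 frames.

3 frames: F F F F F F F . . F F . . → 9 faults.
4 frames: F F F F . . F F F F F F . → 10 faults.
10 > 9: adding a frame increased faults — Belady's anomaly.

9, 10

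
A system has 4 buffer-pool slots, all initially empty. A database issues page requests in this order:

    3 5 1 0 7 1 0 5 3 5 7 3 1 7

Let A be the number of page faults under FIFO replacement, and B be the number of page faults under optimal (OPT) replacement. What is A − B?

Under FIFO: F F F F F . . . F F . . F . → 8 faults.
Under OPT: F F F F F . . . F . . . . . → 6 faults.
A − B = 8 − 6 = 2.

2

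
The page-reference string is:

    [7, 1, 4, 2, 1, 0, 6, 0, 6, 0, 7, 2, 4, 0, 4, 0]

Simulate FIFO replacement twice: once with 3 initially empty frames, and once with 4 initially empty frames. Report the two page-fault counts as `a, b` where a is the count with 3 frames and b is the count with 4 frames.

10, 8

3 frames: F F F F . F F . . . F F F F . . → 10 faults.
4 frames: F F F F . F F . . . F . F . . . → 8 faults.
8 < 10: adding a frame reduced faults, as is typical.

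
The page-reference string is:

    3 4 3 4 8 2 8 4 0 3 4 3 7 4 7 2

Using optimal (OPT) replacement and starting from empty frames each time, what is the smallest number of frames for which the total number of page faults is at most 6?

f=1: 16 faults
f=2: 9 faults
f=3: 7 faults
f=4: 6 faults
f=5: 6 faults
f=6: 6 faults
Smallest f with faults ≤ 6 is 4.

4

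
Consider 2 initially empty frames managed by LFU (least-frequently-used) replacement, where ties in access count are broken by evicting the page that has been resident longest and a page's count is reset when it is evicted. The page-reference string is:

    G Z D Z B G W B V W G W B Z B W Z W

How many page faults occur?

G → miss, frames (G)
Z → miss, frames (G Z)
D → miss, evict G, frames (Z D)
Z → hit
B → miss, evict D, frames (Z B)
G → miss, evict B, frames (Z G)
W → miss, evict G, frames (Z W)
B → miss, evict W, frames (Z B)
V → miss, evict B, frames (Z V)
W → miss, evict V, frames (Z W)
G → miss, evict W, frames (Z G)
W → miss, evict G, frames (Z W)
B → miss, evict W, frames (Z B)
Z → hit
B → hit
W → miss, evict B, frames (Z W)
Z → hit
W → hit
Page faults: 13.

13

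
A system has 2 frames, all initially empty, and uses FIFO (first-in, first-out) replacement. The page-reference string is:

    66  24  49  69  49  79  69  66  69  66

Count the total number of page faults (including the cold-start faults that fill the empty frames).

66: miss, frames {66}
24: miss, frames {66,24}
49: miss, evict 66, frames {24,49}
69: miss, evict 24, frames {49,69}
49: hit
79: miss, evict 49, frames {69,79}
69: hit
66: miss, evict 69, frames {79,66}
69: miss, evict 79, frames {66,69}
66: hit
Page faults: 7.

7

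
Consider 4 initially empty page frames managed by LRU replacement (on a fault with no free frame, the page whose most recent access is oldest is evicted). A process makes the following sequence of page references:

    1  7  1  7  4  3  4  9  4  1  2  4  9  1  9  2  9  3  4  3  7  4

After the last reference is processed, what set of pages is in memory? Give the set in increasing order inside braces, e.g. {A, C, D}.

{3, 4, 7, 9}

1 -> fault, frames {1}
7 -> fault, frames {1,7}
1 -> hit
7 -> hit
4 -> fault, frames {1,7,4}
3 -> fault, frames {1,7,4,3}
4 -> hit
9 -> fault, evict 1, frames {7,3,4,9}
4 -> hit
1 -> fault, evict 7, frames {3,9,4,1}
2 -> fault, evict 3, frames {9,4,1,2}
4 -> hit
9 -> hit
1 -> hit
9 -> hit
2 -> hit
9 -> hit
3 -> fault, evict 4, frames {1,2,9,3}
4 -> fault, evict 1, frames {2,9,3,4}
3 -> hit
7 -> fault, evict 2, frames {9,4,3,7}
4 -> hit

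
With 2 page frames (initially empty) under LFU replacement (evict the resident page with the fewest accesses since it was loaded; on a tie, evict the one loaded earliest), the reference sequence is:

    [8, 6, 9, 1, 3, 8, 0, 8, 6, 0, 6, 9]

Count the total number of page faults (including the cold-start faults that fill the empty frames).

8: miss, frames (8)
6: miss, frames (8 6)
9: miss, evict 8, frames (6 9)
1: miss, evict 6, frames (9 1)
3: miss, evict 9, frames (1 3)
8: miss, evict 1, frames (3 8)
0: miss, evict 3, frames (8 0)
8: hit
6: miss, evict 0, frames (8 6)
0: miss, evict 6, frames (8 0)
6: miss, evict 0, frames (8 6)
9: miss, evict 6, frames (8 9)
Page faults: 11.

11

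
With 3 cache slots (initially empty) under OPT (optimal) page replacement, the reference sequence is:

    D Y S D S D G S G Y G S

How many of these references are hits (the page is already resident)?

8

D -> fault, frames {D}
Y -> fault, frames {D,Y}
S -> fault, frames {D,Y,S}
D -> hit
S -> hit
D -> hit
G -> fault, evict D, frames {Y,S,G}
S -> hit
G -> hit
Y -> hit
G -> hit
S -> hit
Hits: 8.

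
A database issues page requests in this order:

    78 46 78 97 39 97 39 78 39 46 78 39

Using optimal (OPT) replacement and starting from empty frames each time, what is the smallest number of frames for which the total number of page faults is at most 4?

f=1: 12 faults
f=2: 7 faults
f=3: 5 faults
f=4: 4 faults
Smallest f with faults ≤ 4 is 4.

4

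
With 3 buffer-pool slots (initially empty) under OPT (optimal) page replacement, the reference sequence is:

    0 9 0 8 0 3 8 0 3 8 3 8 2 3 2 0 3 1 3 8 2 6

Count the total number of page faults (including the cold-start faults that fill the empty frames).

8

0 → miss, frames {0}
9 → miss, frames {0,9}
0 → hit
8 → miss, frames {0,9,8}
0 → hit
3 → miss, evict 9, frames {0,8,3}
8 → hit
0 → hit
3 → hit
8 → hit
3 → hit
8 → hit
2 → miss, evict 8, frames {0,3,2}
3 → hit
2 → hit
0 → hit
3 → hit
1 → miss, evict 0, frames {3,2,1}
3 → hit
8 → miss, evict 1, frames {3,2,8}
2 → hit
6 → miss, evict 8, frames {3,2,6}
Page faults: 8.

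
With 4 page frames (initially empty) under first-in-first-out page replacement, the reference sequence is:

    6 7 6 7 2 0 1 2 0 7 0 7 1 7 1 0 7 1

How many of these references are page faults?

5

6: miss, frames (6)
7: miss, frames (6 7)
6: hit
7: hit
2: miss, frames (6 7 2)
0: miss, frames (6 7 2 0)
1: miss, evict 6, frames (7 2 0 1)
2: hit
0: hit
7: hit
0: hit
7: hit
1: hit
7: hit
1: hit
0: hit
7: hit
1: hit
Page faults: 5.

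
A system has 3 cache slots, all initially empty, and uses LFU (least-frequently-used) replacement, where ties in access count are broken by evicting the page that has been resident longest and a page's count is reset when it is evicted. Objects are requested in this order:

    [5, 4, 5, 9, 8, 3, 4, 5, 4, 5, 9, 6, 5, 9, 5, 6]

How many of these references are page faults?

5 → miss, frames (5)
4 → miss, frames (5 4)
5 → hit
9 → miss, frames (5 4 9)
8 → miss, evict 4, frames (5 9 8)
3 → miss, evict 9, frames (5 8 3)
4 → miss, evict 8, frames (5 3 4)
5 → hit
4 → hit
5 → hit
9 → miss, evict 3, frames (5 4 9)
6 → miss, evict 9, frames (5 4 6)
5 → hit
9 → miss, evict 6, frames (5 4 9)
5 → hit
6 → miss, evict 9, frames (5 4 6)
Page faults: 10.

10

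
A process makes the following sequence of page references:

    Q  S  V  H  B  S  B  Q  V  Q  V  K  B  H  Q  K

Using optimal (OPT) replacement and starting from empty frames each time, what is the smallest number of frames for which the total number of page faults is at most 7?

f=1: 16 faults
f=2: 11 faults
f=3: 8 faults
f=4: 7 faults
f=5: 6 faults
f=6: 6 faults
Smallest f with faults ≤ 7 is 4.

4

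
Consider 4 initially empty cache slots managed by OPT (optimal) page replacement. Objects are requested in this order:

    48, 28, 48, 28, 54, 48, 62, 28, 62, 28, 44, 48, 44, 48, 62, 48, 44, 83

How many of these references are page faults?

6

48: fault, frames (48)
28: fault, frames (48 28)
48: hit
28: hit
54: fault, frames (48 28 54)
48: hit
62: fault, frames (48 28 54 62)
28: hit
62: hit
28: hit
44: fault, evict 54, frames (48 28 62 44)
48: hit
44: hit
48: hit
62: hit
48: hit
44: hit
83: fault, evict 44, frames (48 28 62 83)
Page faults: 6.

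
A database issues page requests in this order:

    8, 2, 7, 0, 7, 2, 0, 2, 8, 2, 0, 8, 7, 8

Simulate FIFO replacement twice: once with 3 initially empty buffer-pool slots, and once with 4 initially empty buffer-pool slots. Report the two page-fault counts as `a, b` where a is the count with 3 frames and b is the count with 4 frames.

3 frames: F F F F . . . . F F . . F . → 7 faults.
4 frames: F F F F . . . . . . . . . . → 4 faults.
4 < 7: adding a frame reduced faults, as is typical.

7, 4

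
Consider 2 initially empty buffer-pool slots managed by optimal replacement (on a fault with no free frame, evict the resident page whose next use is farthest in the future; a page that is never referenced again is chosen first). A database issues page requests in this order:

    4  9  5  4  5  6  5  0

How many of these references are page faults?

5

4 → miss, frames [4]
9 → miss, frames [4, 9]
5 → miss, evict 9, frames [4, 5]
4 → hit
5 → hit
6 → miss, evict 4, frames [5, 6]
5 → hit
0 → miss, evict 6, frames [5, 0]
Page faults: 5.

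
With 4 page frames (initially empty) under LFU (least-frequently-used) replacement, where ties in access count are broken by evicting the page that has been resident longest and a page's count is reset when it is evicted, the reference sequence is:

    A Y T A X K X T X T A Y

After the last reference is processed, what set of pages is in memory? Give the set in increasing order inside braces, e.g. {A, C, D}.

A: fault, frames (A)
Y: fault, frames (A Y)
T: fault, frames (A Y T)
A: hit
X: fault, frames (A Y T X)
K: fault, evict Y, frames (A T X K)
X: hit
T: hit
X: hit
T: hit
A: hit
Y: fault, evict K, frames (A T X Y)

{A, T, X, Y}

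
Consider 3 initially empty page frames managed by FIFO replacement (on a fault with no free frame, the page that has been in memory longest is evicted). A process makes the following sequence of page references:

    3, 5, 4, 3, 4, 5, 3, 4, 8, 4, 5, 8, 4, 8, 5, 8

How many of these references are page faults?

4

3 → miss, frames (3)
5 → miss, frames (3 5)
4 → miss, frames (3 5 4)
3 → hit
4 → hit
5 → hit
3 → hit
4 → hit
8 → miss, evict 3, frames (5 4 8)
4 → hit
5 → hit
8 → hit
4 → hit
8 → hit
5 → hit
8 → hit
Page faults: 4.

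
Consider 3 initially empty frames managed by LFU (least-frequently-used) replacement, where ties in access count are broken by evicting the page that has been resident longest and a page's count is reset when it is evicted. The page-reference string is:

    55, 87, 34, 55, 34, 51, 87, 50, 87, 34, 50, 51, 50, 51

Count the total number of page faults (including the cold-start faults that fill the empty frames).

55: fault, frames {55}
87: fault, frames {55,87}
34: fault, frames {55,87,34}
55: hit
34: hit
51: fault, evict 87, frames {55,34,51}
87: fault, evict 51, frames {55,34,87}
50: fault, evict 87, frames {55,34,50}
87: fault, evict 50, frames {55,34,87}
34: hit
50: fault, evict 87, frames {55,34,50}
51: fault, evict 50, frames {55,34,51}
50: fault, evict 51, frames {55,34,50}
51: fault, evict 50, frames {55,34,51}
Page faults: 11.

11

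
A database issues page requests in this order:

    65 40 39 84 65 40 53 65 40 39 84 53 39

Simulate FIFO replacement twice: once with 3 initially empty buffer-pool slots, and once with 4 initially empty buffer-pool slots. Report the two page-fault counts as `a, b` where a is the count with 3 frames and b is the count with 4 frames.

9, 10

3 frames: F F F F F F F . . F F . . → 9 faults.
4 frames: F F F F . . F F F F F F . → 10 faults.
10 > 9: adding a frame increased faults — Belady's anomaly.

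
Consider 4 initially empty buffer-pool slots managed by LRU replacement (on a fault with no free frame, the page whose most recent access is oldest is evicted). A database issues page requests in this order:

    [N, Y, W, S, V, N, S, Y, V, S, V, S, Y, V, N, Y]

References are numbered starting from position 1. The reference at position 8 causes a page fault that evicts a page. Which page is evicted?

W

pos 1: N: miss, frames [N]
pos 2: Y: miss, frames [N, Y]
pos 3: W: miss, frames [N, Y, W]
pos 4: S: miss, frames [N, Y, W, S]
pos 5: V: miss, evict N, frames [Y, W, S, V]
pos 6: N: miss, evict Y, frames [W, S, V, N]
pos 7: S: hit
pos 8: Y: miss, evict W, frames [V, N, S, Y]
At position 8, page W is evicted.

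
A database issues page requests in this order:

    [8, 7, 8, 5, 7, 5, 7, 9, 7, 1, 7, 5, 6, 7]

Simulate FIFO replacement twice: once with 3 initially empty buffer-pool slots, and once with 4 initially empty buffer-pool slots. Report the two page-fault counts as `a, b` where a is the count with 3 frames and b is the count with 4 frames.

8, 7

3 frames: F F . F . . . F . F F F F . → 8 faults.
4 frames: F F . F . . . F . F . . F F → 7 faults.
7 < 8: adding a frame reduced faults, as is typical.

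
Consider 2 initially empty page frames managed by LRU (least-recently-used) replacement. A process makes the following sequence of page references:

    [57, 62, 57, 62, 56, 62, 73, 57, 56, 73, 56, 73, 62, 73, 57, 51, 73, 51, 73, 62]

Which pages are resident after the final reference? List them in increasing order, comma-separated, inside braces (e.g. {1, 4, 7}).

{62, 73}

57 → miss, frames (57)
62 → miss, frames (57 62)
57 → hit
62 → hit
56 → miss, evict 57, frames (62 56)
62 → hit
73 → miss, evict 56, frames (62 73)
57 → miss, evict 62, frames (73 57)
56 → miss, evict 73, frames (57 56)
73 → miss, evict 57, frames (56 73)
56 → hit
73 → hit
62 → miss, evict 56, frames (73 62)
73 → hit
57 → miss, evict 62, frames (73 57)
51 → miss, evict 73, frames (57 51)
73 → miss, evict 57, frames (51 73)
51 → hit
73 → hit
62 → miss, evict 51, frames (73 62)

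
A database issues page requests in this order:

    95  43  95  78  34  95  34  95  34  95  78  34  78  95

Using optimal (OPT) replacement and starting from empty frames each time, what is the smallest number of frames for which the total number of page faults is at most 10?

f=1: 14 faults
f=2: 6 faults
f=3: 4 faults
f=4: 4 faults
Smallest f with faults ≤ 10 is 2.

2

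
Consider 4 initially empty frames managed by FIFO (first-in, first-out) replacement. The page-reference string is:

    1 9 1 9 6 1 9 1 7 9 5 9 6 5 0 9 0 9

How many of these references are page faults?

7

1: fault, frames (1)
9: fault, frames (1 9)
1: hit
9: hit
6: fault, frames (1 9 6)
1: hit
9: hit
1: hit
7: fault, frames (1 9 6 7)
9: hit
5: fault, evict 1, frames (9 6 7 5)
9: hit
6: hit
5: hit
0: fault, evict 9, frames (6 7 5 0)
9: fault, evict 6, frames (7 5 0 9)
0: hit
9: hit
Page faults: 7.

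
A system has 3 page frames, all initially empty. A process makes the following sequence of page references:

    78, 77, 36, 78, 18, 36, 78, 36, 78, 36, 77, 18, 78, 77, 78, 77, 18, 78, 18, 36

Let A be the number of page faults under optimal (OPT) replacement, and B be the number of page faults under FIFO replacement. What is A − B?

Under OPT: F F F . F . . . . . F . . . . . . . . F → 6 faults.
Under FIFO: F F F . F . F . . . F . . . . . . . . F → 7 faults.
A − B = 6 − 7 = -1.

-1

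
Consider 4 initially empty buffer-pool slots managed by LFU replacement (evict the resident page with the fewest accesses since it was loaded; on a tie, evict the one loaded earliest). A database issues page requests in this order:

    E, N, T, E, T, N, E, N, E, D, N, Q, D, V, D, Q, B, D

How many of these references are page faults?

11

E -> miss, frames {E}
N -> miss, frames {E,N}
T -> miss, frames {E,N,T}
E -> hit
T -> hit
N -> hit
E -> hit
N -> hit
E -> hit
D -> miss, frames {E,N,T,D}
N -> hit
Q -> miss, evict D, frames {E,N,T,Q}
D -> miss, evict Q, frames {E,N,T,D}
V -> miss, evict D, frames {E,N,T,V}
D -> miss, evict V, frames {E,N,T,D}
Q -> miss, evict D, frames {E,N,T,Q}
B -> miss, evict Q, frames {E,N,T,B}
D -> miss, evict B, frames {E,N,T,D}
Page faults: 11.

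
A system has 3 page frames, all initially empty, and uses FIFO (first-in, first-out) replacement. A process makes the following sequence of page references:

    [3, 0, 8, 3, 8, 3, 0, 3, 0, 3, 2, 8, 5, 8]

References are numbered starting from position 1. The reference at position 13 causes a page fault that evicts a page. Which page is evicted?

pos 1: 3 → fault, frames [3]
pos 2: 0 → fault, frames [3, 0]
pos 3: 8 → fault, frames [3, 0, 8]
pos 4: 3 → hit
pos 5: 8 → hit
pos 6: 3 → hit
pos 7: 0 → hit
pos 8: 3 → hit
pos 9: 0 → hit
pos 10: 3 → hit
pos 11: 2 → fault, evict 3, frames [0, 8, 2]
pos 12: 8 → hit
pos 13: 5 → fault, evict 0, frames [8, 2, 5]
At position 13, page 0 is evicted.

0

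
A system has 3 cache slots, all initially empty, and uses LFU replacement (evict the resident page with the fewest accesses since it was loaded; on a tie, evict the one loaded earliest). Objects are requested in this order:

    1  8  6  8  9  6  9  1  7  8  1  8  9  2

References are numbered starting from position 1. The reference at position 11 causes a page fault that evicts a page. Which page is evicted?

pos 1: 1 -> miss, frames (1)
pos 2: 8 -> miss, frames (1 8)
pos 3: 6 -> miss, frames (1 8 6)
pos 4: 8 -> hit
pos 5: 9 -> miss, evict 1, frames (8 6 9)
pos 6: 6 -> hit
pos 7: 9 -> hit
pos 8: 1 -> miss, evict 8, frames (6 9 1)
pos 9: 7 -> miss, evict 1, frames (6 9 7)
pos 10: 8 -> miss, evict 7, frames (6 9 8)
pos 11: 1 -> miss, evict 8, frames (6 9 1)
At position 11, page 8 is evicted.

8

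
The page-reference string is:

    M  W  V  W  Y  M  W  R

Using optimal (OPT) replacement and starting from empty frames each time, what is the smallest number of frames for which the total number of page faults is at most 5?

f=1: 8 faults
f=2: 6 faults
f=3: 5 faults
f=4: 5 faults
f=5: 5 faults
Smallest f with faults ≤ 5 is 3.

3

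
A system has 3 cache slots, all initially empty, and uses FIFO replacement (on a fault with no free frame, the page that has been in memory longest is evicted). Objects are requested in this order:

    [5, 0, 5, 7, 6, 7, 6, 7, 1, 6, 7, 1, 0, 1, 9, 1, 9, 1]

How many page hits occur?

11

5 → fault, frames [5]
0 → fault, frames [5, 0]
5 → hit
7 → fault, frames [5, 0, 7]
6 → fault, evict 5, frames [0, 7, 6]
7 → hit
6 → hit
7 → hit
1 → fault, evict 0, frames [7, 6, 1]
6 → hit
7 → hit
1 → hit
0 → fault, evict 7, frames [6, 1, 0]
1 → hit
9 → fault, evict 6, frames [1, 0, 9]
1 → hit
9 → hit
1 → hit
Hits: 11.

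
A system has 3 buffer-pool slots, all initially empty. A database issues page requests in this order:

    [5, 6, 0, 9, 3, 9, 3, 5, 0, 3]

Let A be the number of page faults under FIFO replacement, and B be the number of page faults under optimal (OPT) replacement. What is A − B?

Under FIFO: F F F F F . . F F . → 7 faults.
Under OPT: F F F F F . . . F . → 6 faults.
A − B = 7 − 6 = 1.

1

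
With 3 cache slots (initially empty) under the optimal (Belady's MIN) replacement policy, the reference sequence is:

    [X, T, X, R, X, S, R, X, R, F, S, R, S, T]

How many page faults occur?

X → fault, frames (X)
T → fault, frames (X T)
X → hit
R → fault, frames (X T R)
X → hit
S → fault, evict T, frames (X R S)
R → hit
X → hit
R → hit
F → fault, evict X, frames (R S F)
S → hit
R → hit
S → hit
T → fault, evict F, frames (R S T)
Page faults: 6.

6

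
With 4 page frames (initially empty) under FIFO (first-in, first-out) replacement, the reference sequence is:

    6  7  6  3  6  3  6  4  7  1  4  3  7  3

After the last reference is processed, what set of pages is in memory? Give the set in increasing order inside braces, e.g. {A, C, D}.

{1, 3, 4, 7}

6: fault, frames [6]
7: fault, frames [6, 7]
6: hit
3: fault, frames [6, 7, 3]
6: hit
3: hit
6: hit
4: fault, frames [6, 7, 3, 4]
7: hit
1: fault, evict 6, frames [7, 3, 4, 1]
4: hit
3: hit
7: hit
3: hit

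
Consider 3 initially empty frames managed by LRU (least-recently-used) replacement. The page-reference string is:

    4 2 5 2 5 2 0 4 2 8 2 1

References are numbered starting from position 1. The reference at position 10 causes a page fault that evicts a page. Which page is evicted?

pos 1: 4: fault, frames (4)
pos 2: 2: fault, frames (4 2)
pos 3: 5: fault, frames (4 2 5)
pos 4: 2: hit
pos 5: 5: hit
pos 6: 2: hit
pos 7: 0: fault, evict 4, frames (5 2 0)
pos 8: 4: fault, evict 5, frames (2 0 4)
pos 9: 2: hit
pos 10: 8: fault, evict 0, frames (4 2 8)
At position 10, page 0 is evicted.

0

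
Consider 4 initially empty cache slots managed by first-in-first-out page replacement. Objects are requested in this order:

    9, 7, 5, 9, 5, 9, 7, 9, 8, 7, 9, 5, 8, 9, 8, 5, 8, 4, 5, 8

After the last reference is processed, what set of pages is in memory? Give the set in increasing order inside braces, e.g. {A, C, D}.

9 -> miss, frames (9)
7 -> miss, frames (9 7)
5 -> miss, frames (9 7 5)
9 -> hit
5 -> hit
9 -> hit
7 -> hit
9 -> hit
8 -> miss, frames (9 7 5 8)
7 -> hit
9 -> hit
5 -> hit
8 -> hit
9 -> hit
8 -> hit
5 -> hit
8 -> hit
4 -> miss, evict 9, frames (7 5 8 4)
5 -> hit
8 -> hit

{4, 5, 7, 8}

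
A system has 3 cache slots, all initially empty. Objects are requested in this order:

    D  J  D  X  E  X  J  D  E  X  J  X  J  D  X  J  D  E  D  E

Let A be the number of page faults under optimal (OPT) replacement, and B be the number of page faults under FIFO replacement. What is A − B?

-2

Under OPT: F F . F F . . F . . F . . . . . . F . . → 7 faults.
Under FIFO: F F . F F . . F . . F F . . . . . F F . → 9 faults.
A − B = 7 − 9 = -2.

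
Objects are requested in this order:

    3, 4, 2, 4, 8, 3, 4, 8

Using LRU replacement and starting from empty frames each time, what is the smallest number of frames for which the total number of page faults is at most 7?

f=1: 8 faults
f=2: 7 faults
f=3: 5 faults
f=4: 4 faults
Smallest f with faults ≤ 7 is 2.

2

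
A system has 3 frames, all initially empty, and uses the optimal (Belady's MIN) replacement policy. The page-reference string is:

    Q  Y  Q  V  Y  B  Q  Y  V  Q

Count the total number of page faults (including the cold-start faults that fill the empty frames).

Q → fault, frames (Q)
Y → fault, frames (Q Y)
Q → hit
V → fault, frames (Q Y V)
Y → hit
B → fault, evict V, frames (Q Y B)
Q → hit
Y → hit
V → fault, evict B, frames (Q Y V)
Q → hit
Page faults: 5.

5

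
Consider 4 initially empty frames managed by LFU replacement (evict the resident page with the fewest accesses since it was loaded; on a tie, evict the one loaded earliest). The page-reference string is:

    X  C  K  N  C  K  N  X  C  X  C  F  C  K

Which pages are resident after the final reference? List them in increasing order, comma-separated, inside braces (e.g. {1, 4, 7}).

{C, K, N, X}

X → fault, frames [X]
C → fault, frames [X, C]
K → fault, frames [X, C, K]
N → fault, frames [X, C, K, N]
C → hit
K → hit
N → hit
X → hit
C → hit
X → hit
C → hit
F → fault, evict K, frames [X, C, N, F]
C → hit
K → fault, evict F, frames [X, C, N, K]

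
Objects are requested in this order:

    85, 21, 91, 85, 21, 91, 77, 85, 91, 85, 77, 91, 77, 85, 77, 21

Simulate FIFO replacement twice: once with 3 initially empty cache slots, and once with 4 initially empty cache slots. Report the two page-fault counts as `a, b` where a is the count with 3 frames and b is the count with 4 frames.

3 frames: F F F . . . F F . . . . . . . F → 6 faults.
4 frames: F F F . . . F . . . . . . . . . → 4 faults.
4 < 6: adding a frame reduced faults, as is typical.

6, 4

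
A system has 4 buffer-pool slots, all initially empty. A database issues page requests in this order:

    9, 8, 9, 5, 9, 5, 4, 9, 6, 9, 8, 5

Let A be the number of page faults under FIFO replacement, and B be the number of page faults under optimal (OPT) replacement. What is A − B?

Under FIFO: F F . F . . F . F F F F → 8 faults.
Under OPT: F F . F . . F . F . . . → 5 faults.
A − B = 8 − 5 = 3.

3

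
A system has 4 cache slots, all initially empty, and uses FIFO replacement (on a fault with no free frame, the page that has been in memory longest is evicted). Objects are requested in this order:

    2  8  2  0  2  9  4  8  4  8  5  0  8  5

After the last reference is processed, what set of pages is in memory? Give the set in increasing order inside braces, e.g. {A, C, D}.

2 → fault, frames {2}
8 → fault, frames {2,8}
2 → hit
0 → fault, frames {2,8,0}
2 → hit
9 → fault, frames {2,8,0,9}
4 → fault, evict 2, frames {8,0,9,4}
8 → hit
4 → hit
8 → hit
5 → fault, evict 8, frames {0,9,4,5}
0 → hit
8 → fault, evict 0, frames {9,4,5,8}
5 → hit

{4, 5, 8, 9}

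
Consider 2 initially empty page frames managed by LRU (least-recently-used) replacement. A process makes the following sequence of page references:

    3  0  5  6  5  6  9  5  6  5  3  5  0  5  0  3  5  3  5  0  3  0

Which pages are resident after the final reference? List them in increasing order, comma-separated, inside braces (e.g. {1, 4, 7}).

3 → miss, frames (3)
0 → miss, frames (3 0)
5 → miss, evict 3, frames (0 5)
6 → miss, evict 0, frames (5 6)
5 → hit
6 → hit
9 → miss, evict 5, frames (6 9)
5 → miss, evict 6, frames (9 5)
6 → miss, evict 9, frames (5 6)
5 → hit
3 → miss, evict 6, frames (5 3)
5 → hit
0 → miss, evict 3, frames (5 0)
5 → hit
0 → hit
3 → miss, evict 5, frames (0 3)
5 → miss, evict 0, frames (3 5)
3 → hit
5 → hit
0 → miss, evict 3, frames (5 0)
3 → miss, evict 5, frames (0 3)
0 → hit

{0, 3}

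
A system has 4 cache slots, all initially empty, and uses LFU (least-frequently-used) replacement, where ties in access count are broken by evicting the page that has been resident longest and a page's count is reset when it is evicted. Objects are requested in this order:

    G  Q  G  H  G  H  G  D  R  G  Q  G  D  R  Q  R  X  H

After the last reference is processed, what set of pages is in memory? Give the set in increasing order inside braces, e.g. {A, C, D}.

{G, H, R, X}

G -> fault, frames (G)
Q -> fault, frames (G Q)
G -> hit
H -> fault, frames (G Q H)
G -> hit
H -> hit
G -> hit
D -> fault, frames (G Q H D)
R -> fault, evict Q, frames (G H D R)
G -> hit
Q -> fault, evict D, frames (G H R Q)
G -> hit
D -> fault, evict R, frames (G H Q D)
R -> fault, evict Q, frames (G H D R)
Q -> fault, evict D, frames (G H R Q)
R -> hit
X -> fault, evict Q, frames (G H R X)
H -> hit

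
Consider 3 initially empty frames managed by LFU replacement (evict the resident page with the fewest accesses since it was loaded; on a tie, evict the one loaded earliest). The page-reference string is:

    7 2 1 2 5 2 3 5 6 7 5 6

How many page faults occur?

8

7 → miss, frames {7}
2 → miss, frames {7,2}
1 → miss, frames {7,2,1}
2 → hit
5 → miss, evict 7, frames {2,1,5}
2 → hit
3 → miss, evict 1, frames {2,5,3}
5 → hit
6 → miss, evict 3, frames {2,5,6}
7 → miss, evict 6, frames {2,5,7}
5 → hit
6 → miss, evict 7, frames {2,5,6}
Page faults: 8.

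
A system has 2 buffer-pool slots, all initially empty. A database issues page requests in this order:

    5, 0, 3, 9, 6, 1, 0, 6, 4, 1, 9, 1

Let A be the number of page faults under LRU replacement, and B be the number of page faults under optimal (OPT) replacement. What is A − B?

2

Under LRU: F F F F F F F F F F F . → 11 faults.
Under OPT: F F F F F F . F F . F . → 9 faults.
A − B = 11 − 9 = 2.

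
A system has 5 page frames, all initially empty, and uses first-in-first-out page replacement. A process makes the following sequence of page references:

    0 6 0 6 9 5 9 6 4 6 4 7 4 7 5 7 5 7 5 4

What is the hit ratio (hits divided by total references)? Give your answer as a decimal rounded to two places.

0: fault, frames (0)
6: fault, frames (0 6)
0: hit
6: hit
9: fault, frames (0 6 9)
5: fault, frames (0 6 9 5)
9: hit
6: hit
4: fault, frames (0 6 9 5 4)
6: hit
4: hit
7: fault, evict 0, frames (6 9 5 4 7)
4: hit
7: hit
5: hit
7: hit
5: hit
7: hit
5: hit
4: hit
Hits: 14 of 20 references → 14/20 = 0.7000.

0.70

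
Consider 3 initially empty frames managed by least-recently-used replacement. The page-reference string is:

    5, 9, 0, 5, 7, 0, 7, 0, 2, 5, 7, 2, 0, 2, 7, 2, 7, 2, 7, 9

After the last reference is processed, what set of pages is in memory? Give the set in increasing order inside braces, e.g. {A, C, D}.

5: miss, frames [5]
9: miss, frames [5, 9]
0: miss, frames [5, 9, 0]
5: hit
7: miss, evict 9, frames [0, 5, 7]
0: hit
7: hit
0: hit
2: miss, evict 5, frames [7, 0, 2]
5: miss, evict 7, frames [0, 2, 5]
7: miss, evict 0, frames [2, 5, 7]
2: hit
0: miss, evict 5, frames [7, 2, 0]
2: hit
7: hit
2: hit
7: hit
2: hit
7: hit
9: miss, evict 0, frames [2, 7, 9]

{2, 7, 9}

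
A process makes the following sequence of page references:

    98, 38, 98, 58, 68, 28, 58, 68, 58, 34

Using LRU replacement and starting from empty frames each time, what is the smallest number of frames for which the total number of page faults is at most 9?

f=1: 10 faults
f=2: 8 faults
f=3: 6 faults
f=4: 6 faults
f=5: 6 faults
f=6: 6 faults
Smallest f with faults ≤ 9 is 2.

2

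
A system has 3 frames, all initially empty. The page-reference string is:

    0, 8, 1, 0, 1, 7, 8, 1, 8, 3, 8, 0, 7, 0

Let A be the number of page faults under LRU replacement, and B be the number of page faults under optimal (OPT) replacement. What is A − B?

2

Under LRU: F F F . . F F . . F . F F . → 8 faults.
Under OPT: F F F . . F . . . F . F . . → 6 faults.
A − B = 8 − 6 = 2.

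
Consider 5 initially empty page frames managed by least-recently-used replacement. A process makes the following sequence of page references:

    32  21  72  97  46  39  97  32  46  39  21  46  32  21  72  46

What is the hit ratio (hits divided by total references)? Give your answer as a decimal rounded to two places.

0.44

32: fault, frames {32}
21: fault, frames {32,21}
72: fault, frames {32,21,72}
97: fault, frames {32,21,72,97}
46: fault, frames {32,21,72,97,46}
39: fault, evict 32, frames {21,72,97,46,39}
97: hit
32: fault, evict 21, frames {72,46,39,97,32}
46: hit
39: hit
21: fault, evict 72, frames {97,32,46,39,21}
46: hit
32: hit
21: hit
72: fault, evict 97, frames {39,46,32,21,72}
46: hit
Hits: 7 of 16 references → 7/16 = 0.4375.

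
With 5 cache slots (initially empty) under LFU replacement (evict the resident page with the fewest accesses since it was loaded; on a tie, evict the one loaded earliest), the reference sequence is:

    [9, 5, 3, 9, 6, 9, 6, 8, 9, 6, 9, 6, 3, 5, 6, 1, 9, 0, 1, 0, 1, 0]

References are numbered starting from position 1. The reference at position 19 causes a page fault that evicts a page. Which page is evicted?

pos 1: 9 -> miss, frames [9]
pos 2: 5 -> miss, frames [9, 5]
pos 3: 3 -> miss, frames [9, 5, 3]
pos 4: 9 -> hit
pos 5: 6 -> miss, frames [9, 5, 3, 6]
pos 6: 9 -> hit
pos 7: 6 -> hit
pos 8: 8 -> miss, frames [9, 5, 3, 6, 8]
pos 9: 9 -> hit
pos 10: 6 -> hit
pos 11: 9 -> hit
pos 12: 6 -> hit
pos 13: 3 -> hit
pos 14: 5 -> hit
pos 15: 6 -> hit
pos 16: 1 -> miss, evict 8, frames [9, 5, 3, 6, 1]
pos 17: 9 -> hit
pos 18: 0 -> miss, evict 1, frames [9, 5, 3, 6, 0]
pos 19: 1 -> miss, evict 0, frames [9, 5, 3, 6, 1]
At position 19, page 0 is evicted.

0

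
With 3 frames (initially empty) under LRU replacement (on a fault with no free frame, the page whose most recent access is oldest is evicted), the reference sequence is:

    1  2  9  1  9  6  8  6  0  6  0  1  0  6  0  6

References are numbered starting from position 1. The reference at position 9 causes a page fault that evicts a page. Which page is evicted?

pos 1: 1: fault, frames {1}
pos 2: 2: fault, frames {1,2}
pos 3: 9: fault, frames {1,2,9}
pos 4: 1: hit
pos 5: 9: hit
pos 6: 6: fault, evict 2, frames {1,9,6}
pos 7: 8: fault, evict 1, frames {9,6,8}
pos 8: 6: hit
pos 9: 0: fault, evict 9, frames {8,6,0}
At position 9, page 9 is evicted.

9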